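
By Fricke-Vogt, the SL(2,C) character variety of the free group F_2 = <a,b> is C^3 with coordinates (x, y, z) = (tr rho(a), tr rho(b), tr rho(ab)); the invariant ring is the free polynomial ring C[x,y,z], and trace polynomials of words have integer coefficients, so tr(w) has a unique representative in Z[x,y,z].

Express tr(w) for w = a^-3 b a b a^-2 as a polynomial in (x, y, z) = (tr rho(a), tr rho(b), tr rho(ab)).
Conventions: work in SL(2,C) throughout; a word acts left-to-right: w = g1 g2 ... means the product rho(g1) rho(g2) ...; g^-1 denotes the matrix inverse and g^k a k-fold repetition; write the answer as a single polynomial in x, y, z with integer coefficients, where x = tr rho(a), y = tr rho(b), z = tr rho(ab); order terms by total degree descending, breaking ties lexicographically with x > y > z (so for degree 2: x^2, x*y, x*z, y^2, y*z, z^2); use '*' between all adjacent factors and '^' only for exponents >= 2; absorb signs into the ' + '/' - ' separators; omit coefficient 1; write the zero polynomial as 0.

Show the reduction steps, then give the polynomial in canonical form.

use: tr(b a b) = tr(b) * tr(a b) - tr(a)   [square of b] = y*z - x
use: tr(b a b a) = tr(a b) * tr(a b) - tr(1)   [split at a repeated a] = z^2 - 2
apply: tr(a^-1 b a b) = tr(b a b) * tr(a) - tr(b a b a)   [inverse elimination on a] = x*y*z - x^2 - z^2 + 2
tr(a^-1 b a b a^-1) = tr(a^-1 b a b) * tr(a) - tr(a^-1 b a b a)   [inverse elimination on a] = x^2*y*z - x^3 - x*z^2 - y*z + 3*x
apply: tr(a^-2 b a b a^-1) = tr(a^-1 b a b a^-1) * tr(a) - tr(a^-1 b a b)   [inverse elimination on a] = x^3*y*z - x^4 - x^2*z^2 - 2*x*y*z + 4*x^2 + z^2 - 2
use: tr(a^-1 b a b a^-3) = tr(a^-2 b a b a^-1) * tr(a) - tr(a^-2 b a b)   [inverse elimination on a] = x^4*y*z - x^5 - x^3*z^2 - 3*x^2*y*z + 5*x^3 + 2*x*z^2 + y*z - 5*x
tr(a^-3 b a b a^-2) = tr(a^-1 b a b a^-3) * tr(a) - tr(a^-1 b a b a^-2)   [inverse elimination on a] = x^5*y*z - x^6 - x^4*z^2 - 4*x^3*y*z + 6*x^4 + 3*x^2*z^2 + 3*x*y*z - 9*x^2 - z^2 + 2

x^5*y*z - x^6 - x^4*z^2 - 4*x^3*y*z + 6*x^4 + 3*x^2*z^2 + 3*x*y*z - 9*x^2 - z^2 + 2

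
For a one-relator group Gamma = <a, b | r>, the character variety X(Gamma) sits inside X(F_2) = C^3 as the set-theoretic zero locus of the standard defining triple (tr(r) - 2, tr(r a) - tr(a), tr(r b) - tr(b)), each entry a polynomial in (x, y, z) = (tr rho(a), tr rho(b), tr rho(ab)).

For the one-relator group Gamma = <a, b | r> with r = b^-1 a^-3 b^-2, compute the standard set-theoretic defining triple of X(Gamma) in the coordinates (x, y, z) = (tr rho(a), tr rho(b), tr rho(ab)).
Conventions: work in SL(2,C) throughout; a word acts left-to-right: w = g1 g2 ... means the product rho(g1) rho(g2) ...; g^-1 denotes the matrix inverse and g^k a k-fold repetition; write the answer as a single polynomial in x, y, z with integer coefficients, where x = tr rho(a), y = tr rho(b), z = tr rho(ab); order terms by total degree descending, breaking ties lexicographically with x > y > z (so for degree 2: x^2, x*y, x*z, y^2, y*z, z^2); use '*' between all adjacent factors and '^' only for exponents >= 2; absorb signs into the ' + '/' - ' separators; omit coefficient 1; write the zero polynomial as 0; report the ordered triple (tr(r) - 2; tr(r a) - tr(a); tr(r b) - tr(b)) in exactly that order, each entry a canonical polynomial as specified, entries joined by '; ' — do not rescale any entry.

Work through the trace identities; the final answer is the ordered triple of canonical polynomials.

tr(b^-1) = tr(b) = y
tr(b^-1 a) = tr(a) tr(b) - tr(a b) = x*y - z
tr(a^-1 b^-1) = tr(b^-1) tr(a) - tr(b^-1 a) = z
tr(a^-1 b^-1 a^-1) = tr(a^-1 b^-1) tr(a) - tr(a^-1 b^-1 a) = x*z - y
tr(b^-1 a^-3) = tr(a^-1 b^-1 a^-1) tr(a) - tr(a^-1 b^-1) = x^2*z - x*y - z
tr(a^-2) = tr(a^-1) tr(a) - tr(1) = x^2 - 2
tr(a^-3) = tr(a^-2) tr(a) - tr(a^-1) = x^3 - 3*x
tr(b^-1 a^-3 b^-1) = tr(b^-1 a^-3) tr(b) - tr(b^-1 a^-3 b) = x^2*y*z - x^3 - x*y^2 - y*z + 3*x
tr(b^-1 a^-3 b^-2) = tr(b^-1 a^-3 b^-1) tr(b) - tr(b^-1 a^-3) = x^2*y^2*z - x^3*y - x*y^3 - x^2*z - y^2*z + 4*x*y + z
tr(a^-2 b^-2) = tr(b^-1 a^-2) tr(b) - tr(b^-1 a^-2 b)   [inverse elimination on b] = x*y*z - x^2 - y^2 + 2
tr(b a b) = tr(b) tr(a b) - tr(a)   [square of b] = y*z - x
tr(b a b a) = tr(a b) tr(a b) - tr(1)   [split at a repeated a] = z^2 - 2
tr(a^-1 b a b) = tr(b a b) tr(a) - tr(b a b a)   [inverse elimination on a] = x*y*z - x^2 - z^2 + 2
tr(a b a^-2 b) = tr(a^-1 b a b) tr(a) - tr(a^-1 b a b a)   [inverse elimination on a] = x^2*y*z - x^3 - x*z^2 - y*z + 3*x
tr(a^-2 b^-1 a b) = tr(a b a^-2) tr(b) - tr(a b a^-2 b)   [inverse elimination on b] = -x^2*y*z + x^3 + x*y^2 + x*z^2 - 3*x
tr(b^-1 a b a) = tr(a b a) tr(b) - tr(a b a b)   [inverse elimination on b] = x*y*z - y^2 - z^2 + 2
tr(a^-1 b^-1 a b) = tr(b^-1 a b) tr(a) - tr(b^-1 a b a)   [inverse elimination on a] = -x*y*z + x^2 + y^2 + z^2 - 2
tr(b^-1 a b a^-3) = tr(a^-2 b^-1 a b) tr(a) - tr(a^-2 b^-1 a b a)   [inverse elimination on a] = -x^3*y*z + x^4 + x^2*y^2 + x^2*z^2 + x*y*z - 4*x^2 - y^2 - z^2 + 2
tr(b a^-2) = tr(b a^-1) tr(a) - tr(b)   [inverse elimination on a] = x^2*y - x*z - y
tr(a^-3 b^-2 a b) = tr(b^-1 a b a^-3) tr(b) - tr(b^-1 a b a^-3 b)   [inverse elimination on b] = -x^3*y^2*z + x^4*y + x^2*y^3 + x^2*y*z^2 + x*y^2*z - 5*x^2*y - y^3 - y*z^2 + x*z + 3*y
tr(b^-1 a^-3 b^-2 a) = tr(a^-3 b^-2 a) tr(b) - tr(a^-3 b^-2 a b)   [inverse elimination on b] = x^3*y^2*z - x^4*y - x^2*y^3 - x^2*y*z^2 + 4*x^2*y + y*z^2 - x*z - y
assemble the triple (tr(r) - 2; tr(r a) - x; tr(r b) - y)

x^2*y^2*z - x^3*y - x*y^3 - x^2*z - y^2*z + 4*x*y + z - 2; x^3*y^2*z - x^4*y - x^2*y^3 - x^2*y*z^2 + 4*x^2*y + y*z^2 - x*z - x - y; x^2*y*z - x^3 - x*y^2 - y*z + 3*x - y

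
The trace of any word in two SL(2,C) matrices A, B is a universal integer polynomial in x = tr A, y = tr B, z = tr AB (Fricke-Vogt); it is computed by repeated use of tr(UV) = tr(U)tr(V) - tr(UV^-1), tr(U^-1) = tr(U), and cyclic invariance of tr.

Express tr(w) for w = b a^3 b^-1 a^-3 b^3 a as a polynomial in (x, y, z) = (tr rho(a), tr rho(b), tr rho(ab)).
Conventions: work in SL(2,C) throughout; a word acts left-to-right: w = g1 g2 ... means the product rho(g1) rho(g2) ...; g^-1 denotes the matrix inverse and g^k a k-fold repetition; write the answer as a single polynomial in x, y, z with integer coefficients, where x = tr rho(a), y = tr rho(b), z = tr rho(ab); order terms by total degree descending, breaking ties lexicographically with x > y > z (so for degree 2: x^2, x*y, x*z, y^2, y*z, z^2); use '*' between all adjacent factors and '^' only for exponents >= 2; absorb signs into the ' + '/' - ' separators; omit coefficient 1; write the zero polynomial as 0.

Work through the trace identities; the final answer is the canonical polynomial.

so trace(a b a b) = trace(b a) * trace(b a) - trace(1)  (split on b) = z^2 - 2
so trace(a b a) = trace(a) * trace(b a) - trace(b)  (reduce the a square) = x*z - y
trace(b a b a b) = trace(b) * trace(a b a b) - trace(a b a)  (reduce the b square) = y*z^2 - x*z - y
trace(b^3 a b a) = trace(b) * trace(b a b a b) - trace(b a b a)  (reduce the b square) = y^2*z^2 - x*y*z - y^2 - z^2 + 2
so trace(b a b) = trace(b) * trace(a b) - trace(a)  (reduce the b square) = y*z - x
trace(a b^3) = trace(b) * trace(b a b) - trace(b a)  (reduce the b square) = y^2*z - x*y - z
so trace(b^3 a b) = trace(b) * trace(a b^3) - trace(a b^2)  (reduce the b square) = y^3*z - x*y^2 - 2*y*z + x
so trace(b^3 a b a^2) = trace(a) * trace(b^3 a b a) - trace(b^3 a b)  (reduce the a square) = x*y^2*z^2 - x^2*y*z - y^3*z - x*z^2 + 2*y*z + x
so trace(a b a^2 b) = trace(a) * trace(b a b a) - trace(b a b)  (reduce the a square) = x*z^2 - y*z - x
trace(a b a^2) = trace(a) * trace(b a^2) - trace(b a)  (reduce the a square) = x^2*z - x*y - z
so trace(b a b a^2 b) = trace(b) * trace(a b a^2 b) - trace(a b a^2)  (reduce the b square) = x*y*z^2 - x^2*z - y^2*z + z
trace(a b^4 a b a) = trace(b) * trace(b a b a^2 b^2) - trace(b a b a^2 b)  (reduce the b square) = x*y^3*z^2 - x^2*y^2*z - y^4*z - 2*x*y*z^2 + x^2*z + 3*y^2*z + x*y - z
reduce: trace(a b^4 a b) = trace(b) * trace(b a b a b^2) - trace(b a b a b)  (reduce the b square) = y^3*z^2 - x*y^2*z - y^3 - 2*y*z^2 + x*z + 3*y
reduce: trace(b^3 a b a^3 b) = trace(a) * trace(a b^4 a b a) - trace(a b^4 a b)  (reduce the a square) = x^2*y^3*z^2 - x^3*y^2*z - x*y^4*z - 2*x^2*y*z^2 - y^3*z^2 + x^3*z + 4*x*y^2*z + x^2*y + y^3 + 2*y*z^2 - 2*x*z - 3*y
trace(a b a b a b) = trace(a b a b) * trace(a b) - trace(b a)  (split on a) = z^3 - 3*z
trace(b a b a b a b) = trace(b) * trace(a b a b a b) - trace(a b a b a)  (reduce the b square) = y*z^3 - x*z^2 - 2*y*z + x
trace(b a b^3 a b a) = trace(b) * trace(b a b a b a b) - trace(b a b a b a)  (reduce the b square) = y^2*z^3 - x*y*z^2 - 2*y^2*z - z^3 + x*y + 3*z
trace(b^2) = trace(b) * trace(b) - trace(1)  (reduce the b square) = y^2 - 2
trace(a b^2 a) = trace(a) * trace(b^2 a) - trace(b^2)  (reduce the a square) = x*y*z - x^2 - y^2 + 2
trace(b a b^2 a b) = trace(b) * trace(a b^2 a b) - trace(a b^2 a)  (reduce the b square) = y^2*z^2 - 2*x*y*z + x^2 - 2
trace(b a b^3 a b) = trace(b) * trace(b a b^2 a b) - trace(b a b^2 a)  (reduce the b square) = y^3*z^2 - 2*x*y^2*z + x^2*y - y*z^2 + x*z - y
trace(b a b^3 a b a^2) = trace(a) * trace(b a b^3 a b a) - trace(b a b^3 a b)  (reduce the a square) = x*y^2*z^3 - x^2*y*z^2 - y^3*z^2 - x*z^3 + y*z^2 + 2*x*z + y
trace(b^3 a b a^3 b a) = trace(a) * trace(b a b^3 a b a^2) - trace(b a b^3 a b a)  (reduce the a square) = x^2*y^2*z^3 - x^3*y*z^2 - x*y^3*z^2 - x^2*z^3 - y^2*z^3 + 2*x*y*z^2 + 2*x^2*z + 2*y^2*z + z^3 - 3*z
trace(a^-1 b^3 a b a^3 b) = trace(b^3 a b a^3 b) * trace(a) - trace(b^3 a b a^3 b a)  (eliminate a^-1) = x^3*y^3*z^2 - x^4*y^2*z - x^2*y^4*z - x^2*y^2*z^3 - x^3*y*z^2 + x^4*z + 4*x^2*y^2*z + x^2*z^3 + y^2*z^3 + x^3*y + x*y^3 - 4*x^2*z - 2*y^2*z - z^3 - 3*x*y + 3*z
reduce: trace(b^3 a b a^3 b^-1 a^-1) = trace(a^-1 b^3 a b a^3) * trace(b) - trace(a^-1 b^3 a b a^3 b)  (eliminate b^-1) = -x^3*y^3*z^2 + x^4*y^2*z + x^2*y^4*z + x^2*y^2*z^3 + x^3*y*z^2 + x*y^3*z^2 - x^4*z - 5*x^2*y^2*z - x^2*z^3 - y^4*z - y^2*z^3 - x^3*y - x*y^3 - x*y*z^2 + 4*x^2*z + 4*y^2*z + z^3 + 4*x*y - 3*z
trace(a b a^3 b) = trace(a) * trace(b a b a^2) - trace(b a b a)  (reduce the a square) = x^2*z^2 - x*y*z - x^2 - z^2 + 2
trace(a b a^3) = trace(a) * trace(b a^3) - trace(b a^2)  (reduce the a square) = x^3*z - x^2*y - 2*x*z + y
trace(b^2 a b a^3) = trace(b) * trace(a b a^3 b) - trace(a b a^3)  (reduce the b square) = x^2*y*z^2 - x^3*z - x*y^2*z - y*z^2 + 2*x*z + y
trace(a^-1 b^3 a b a^3 b^-1 a^-1) = trace(b^3 a b a^3 b^-1 a^-1) * trace(a) - trace(b^3 a b a^3 b^-1)  (eliminate a^-1) = -x^4*y^3*z^2 + x^5*y^2*z + x^3*y^4*z + x^3*y^2*z^3 + x^4*y*z^2 + x^2*y^3*z^2 - x^5*z - 5*x^3*y^2*z - x^3*z^3 - x*y^4*z - x*y^2*z^3 - x^4*y - x^2*y^3 - 2*x^2*y*z^2 + 5*x^3*z + 5*x*y^2*z + x*z^3 + 4*x^2*y + y*z^2 - 5*x*z - y
trace(b a^3 b^-1 a^-3 b^3 a) = trace(a^-1 b^3 a b a^3 b^-1 a^-1) * trace(a) - trace(a^-1 b^3 a b a^3 b^-1)  (eliminate a^-1) = -x^5*y^3*z^2 + x^6*y^2*z + x^4*y^4*z + x^4*y^2*z^3 + x^5*y*z^2 + 2*x^3*y^3*z^2 - x^6*z - 6*x^4*y^2*z - x^4*z^3 - 2*x^2*y^4*z - 2*x^2*y^2*z^3 - x^5*y - x^3*y^3 - 3*x^3*y*z^2 - x*y^3*z^2 + 6*x^4*z + 10*x^2*y^2*z + 2*x^2*z^3 + y^4*z + y^2*z^3 + 5*x^3*y + x*y^3 + 2*x*y*z^2 - 9*x^2*z - 4*y^2*z - z^3 - 5*x*y + 3*z

-x^5*y^3*z^2 + x^6*y^2*z + x^4*y^4*z + x^4*y^2*z^3 + x^5*y*z^2 + 2*x^3*y^3*z^2 - x^6*z - 6*x^4*y^2*z - x^4*z^3 - 2*x^2*y^4*z - 2*x^2*y^2*z^3 - x^5*y - x^3*y^3 - 3*x^3*y*z^2 - x*y^3*z^2 + 6*x^4*z + 10*x^2*y^2*z + 2*x^2*z^3 + y^4*z + y^2*z^3 + 5*x^3*y + x*y^3 + 2*x*y*z^2 - 9*x^2*z - 4*y^2*z - z^3 - 5*x*y + 3*z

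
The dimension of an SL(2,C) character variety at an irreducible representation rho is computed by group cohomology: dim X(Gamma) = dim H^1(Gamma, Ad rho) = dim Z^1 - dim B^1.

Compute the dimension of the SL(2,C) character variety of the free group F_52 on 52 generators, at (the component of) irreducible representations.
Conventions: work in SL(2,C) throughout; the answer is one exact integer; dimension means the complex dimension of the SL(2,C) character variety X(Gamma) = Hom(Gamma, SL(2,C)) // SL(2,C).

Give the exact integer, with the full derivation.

Gamma = F_52 has 52 generators and no relators.
A cocycle picks one sl_2 vector per generator freely, giving dim Z^1 = 3*52 = 156.
dim B^1 = 3: the coboundary map is injective because an irreducible image has centralizer 0 in sl_2.
Therefore dim X = 156 - 3 = 153.

153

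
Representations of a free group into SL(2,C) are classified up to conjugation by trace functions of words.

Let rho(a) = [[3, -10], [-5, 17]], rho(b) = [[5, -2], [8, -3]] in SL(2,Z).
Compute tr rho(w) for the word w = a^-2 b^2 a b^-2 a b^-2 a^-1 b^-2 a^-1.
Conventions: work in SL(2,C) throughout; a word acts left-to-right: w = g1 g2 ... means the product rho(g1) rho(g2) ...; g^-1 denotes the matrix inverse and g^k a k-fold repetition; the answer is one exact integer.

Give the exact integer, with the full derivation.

-1598935219666

rho(a^-1) = [[17, 10], [5, 3]]
... * rho(a^-1) = [[17, 10], [5, 3]]  ->  [[339, 200], [100, 59]]
... * rho(b) = [[5, -2], [8, -3]]  ->  [[3295, -1278], [972, -377]]
... * rho(b) = [[5, -2], [8, -3]]  ->  [[6251, -2756], [1844, -813]]
... * rho(a) = [[3, -10], [-5, 17]]  ->  [[32533, -109362], [9597, -32261]]
... * rho(b^-1) = [[-3, 2], [-8, 5]]  ->  [[777297, -481744], [229297, -142111]]
... * rho(b^-1) = [[-3, 2], [-8, 5]]  ->  [[1522061, -854126], [448997, -251961]]
... * rho(a) = [[3, -10], [-5, 17]]  ->  [[8836813, -29740752], [2606796, -8773307]]
... * rho(b^-1) = [[-3, 2], [-8, 5]]  ->  [[211415577, -131030134], [62366068, -38652943]]
... * rho(b^-1) = [[-3, 2], [-8, 5]]  ->  [[413994341, -232319516], [122125340, -68532579]]
... * rho(a^-1) = [[17, 10], [5, 3]]  ->  [[5876306217, 3442984862], [1733467885, 1015655663]]
... * rho(b^-1) = [[-3, 2], [-8, 5]]  ->  [[-45172797547, 28967536744], [-13325648959, 8545214085]]
... * rho(b^-1) = [[-3, 2], [-8, 5]]  ->  [[-96221901311, 54492088626], [-28384765803, 16074772507]]
... * rho(a^-1) = [[17, 10], [5, 3]]  ->  [[-1363311879157, -798742747232], [-402167156116, -235623340509]]
tr = -1363311879157 + -235623340509 = -1598935219666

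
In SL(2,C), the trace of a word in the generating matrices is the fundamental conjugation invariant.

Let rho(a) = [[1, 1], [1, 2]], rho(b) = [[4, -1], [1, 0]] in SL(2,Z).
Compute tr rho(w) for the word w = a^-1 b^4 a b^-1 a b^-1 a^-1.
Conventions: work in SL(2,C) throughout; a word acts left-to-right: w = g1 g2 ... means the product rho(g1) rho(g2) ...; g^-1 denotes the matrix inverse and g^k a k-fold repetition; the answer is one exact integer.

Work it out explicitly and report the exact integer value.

-14935

rho(a^-1) = [[2, -1], [-1, 1]]
... * rho(b) = [[4, -1], [1, 0]]  ->  [[7, -2], [-3, 1]]
... * rho(b) = [[4, -1], [1, 0]]  ->  [[26, -7], [-11, 3]]
... * rho(b) = [[4, -1], [1, 0]]  ->  [[97, -26], [-41, 11]]
... * rho(b) = [[4, -1], [1, 0]]  ->  [[362, -97], [-153, 41]]
... * rho(a) = [[1, 1], [1, 2]]  ->  [[265, 168], [-112, -71]]
... * rho(b^-1) = [[0, 1], [-1, 4]]  ->  [[-168, 937], [71, -396]]
... * rho(a) = [[1, 1], [1, 2]]  ->  [[769, 1706], [-325, -721]]
... * rho(b^-1) = [[0, 1], [-1, 4]]  ->  [[-1706, 7593], [721, -3209]]
... * rho(a^-1) = [[2, -1], [-1, 1]]  ->  [[-11005, 9299], [4651, -3930]]
tr = -11005 + -3930 = -14935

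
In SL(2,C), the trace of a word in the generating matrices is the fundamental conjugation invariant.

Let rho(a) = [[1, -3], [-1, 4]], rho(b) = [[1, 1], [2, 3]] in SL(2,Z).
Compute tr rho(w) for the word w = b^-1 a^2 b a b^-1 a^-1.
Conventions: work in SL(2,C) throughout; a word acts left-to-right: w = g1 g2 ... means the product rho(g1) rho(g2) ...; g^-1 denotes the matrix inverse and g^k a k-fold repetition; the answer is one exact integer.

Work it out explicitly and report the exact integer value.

rho(b^-1) = [[3, -1], [-2, 1]]
... * rho(a) = [[1, -3], [-1, 4]]  ->  [[4, -13], [-3, 10]]
... * rho(a) = [[1, -3], [-1, 4]]  ->  [[17, -64], [-13, 49]]
... * rho(b) = [[1, 1], [2, 3]]  ->  [[-111, -175], [85, 134]]
... * rho(a) = [[1, -3], [-1, 4]]  ->  [[64, -367], [-49, 281]]
... * rho(b^-1) = [[3, -1], [-2, 1]]  ->  [[926, -431], [-709, 330]]
... * rho(a^-1) = [[4, 3], [1, 1]]  ->  [[3273, 2347], [-2506, -1797]]
tr = 3273 + -1797 = 1476

1476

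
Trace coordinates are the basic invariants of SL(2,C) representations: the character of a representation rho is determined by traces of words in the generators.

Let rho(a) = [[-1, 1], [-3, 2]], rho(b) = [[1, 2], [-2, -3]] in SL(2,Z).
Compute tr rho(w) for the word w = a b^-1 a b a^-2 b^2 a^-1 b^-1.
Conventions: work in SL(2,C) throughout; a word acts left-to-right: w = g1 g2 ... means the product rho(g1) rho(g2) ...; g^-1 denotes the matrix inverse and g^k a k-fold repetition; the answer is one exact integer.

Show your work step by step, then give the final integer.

-76427

rho(a) = [[-1, 1], [-3, 2]]
... * rho(b^-1) = [[-3, -2], [2, 1]]  ->  [[5, 3], [13, 8]]
... * rho(a) = [[-1, 1], [-3, 2]]  ->  [[-14, 11], [-37, 29]]
... * rho(b) = [[1, 2], [-2, -3]]  ->  [[-36, -61], [-95, -161]]
... * rho(a^-1) = [[2, -1], [3, -1]]  ->  [[-255, 97], [-673, 256]]
... * rho(a^-1) = [[2, -1], [3, -1]]  ->  [[-219, 158], [-578, 417]]
... * rho(b) = [[1, 2], [-2, -3]]  ->  [[-535, -912], [-1412, -2407]]
... * rho(b) = [[1, 2], [-2, -3]]  ->  [[1289, 1666], [3402, 4397]]
... * rho(a^-1) = [[2, -1], [3, -1]]  ->  [[7576, -2955], [19995, -7799]]
... * rho(b^-1) = [[-3, -2], [2, 1]]  ->  [[-28638, -18107], [-75583, -47789]]
tr = -28638 + -47789 = -76427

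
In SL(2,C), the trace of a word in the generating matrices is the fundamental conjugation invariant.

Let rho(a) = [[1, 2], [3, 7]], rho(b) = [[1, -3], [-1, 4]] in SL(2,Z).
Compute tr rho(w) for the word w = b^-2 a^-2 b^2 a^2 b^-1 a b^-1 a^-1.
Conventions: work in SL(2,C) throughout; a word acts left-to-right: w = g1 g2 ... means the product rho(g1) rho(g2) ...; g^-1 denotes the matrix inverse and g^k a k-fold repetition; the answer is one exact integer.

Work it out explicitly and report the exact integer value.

-179807426

rho(b^-1) = [[4, 3], [1, 1]]
... * rho(b^-1) = [[4, 3], [1, 1]]  ->  [[19, 15], [5, 4]]
... * rho(a^-1) = [[7, -2], [-3, 1]]  ->  [[88, -23], [23, -6]]
... * rho(a^-1) = [[7, -2], [-3, 1]]  ->  [[685, -199], [179, -52]]
... * rho(b) = [[1, -3], [-1, 4]]  ->  [[884, -2851], [231, -745]]
... * rho(b) = [[1, -3], [-1, 4]]  ->  [[3735, -14056], [976, -3673]]
... * rho(a) = [[1, 2], [3, 7]]  ->  [[-38433, -90922], [-10043, -23759]]
... * rho(a) = [[1, 2], [3, 7]]  ->  [[-311199, -713320], [-81320, -186399]]
... * rho(b^-1) = [[4, 3], [1, 1]]  ->  [[-1958116, -1646917], [-511679, -430359]]
... * rho(a) = [[1, 2], [3, 7]]  ->  [[-6898867, -15444651], [-1802756, -4035871]]
... * rho(b^-1) = [[4, 3], [1, 1]]  ->  [[-43040119, -36141252], [-11246895, -9444139]]
... * rho(a^-1) = [[7, -2], [-3, 1]]  ->  [[-192857077, 49938986], [-50395848, 13049651]]
tr = -192857077 + 13049651 = -179807426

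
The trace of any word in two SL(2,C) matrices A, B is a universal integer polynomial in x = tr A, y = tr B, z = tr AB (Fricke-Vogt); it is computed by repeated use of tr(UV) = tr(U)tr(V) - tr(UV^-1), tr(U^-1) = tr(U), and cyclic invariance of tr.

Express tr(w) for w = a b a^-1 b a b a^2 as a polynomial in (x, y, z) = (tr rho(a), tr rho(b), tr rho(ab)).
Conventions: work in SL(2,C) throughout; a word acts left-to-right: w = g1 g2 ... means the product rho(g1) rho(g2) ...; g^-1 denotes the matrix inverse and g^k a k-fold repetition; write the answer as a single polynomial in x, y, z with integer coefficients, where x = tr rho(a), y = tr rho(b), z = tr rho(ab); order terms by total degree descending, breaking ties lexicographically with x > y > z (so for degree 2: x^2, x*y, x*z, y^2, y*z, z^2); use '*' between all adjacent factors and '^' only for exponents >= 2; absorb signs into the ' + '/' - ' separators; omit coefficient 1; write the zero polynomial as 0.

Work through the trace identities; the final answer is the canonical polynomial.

trace(a b a b) = trace(b a) trace(b a) - trace(1) = z^2 - 2
so trace(a b a) = trace(a) trace(b a) - trace(b) = x*z - y
trace(b^2 a b a) = trace(b) trace(a b a b) - trace(a b a) = y*z^2 - x*z - y
reduce: trace(a b^2) = trace(b) trace(a b) - trace(a) = y*z - x
trace(b^2 a b) = trace(b) trace(a b^2) - trace(a b) = y^2*z - x*y - z
trace(a b^2 a b a) = trace(a) trace(b^2 a b a) - trace(b^2 a b) = x*y*z^2 - x^2*z - y^2*z + z
so trace(b a b a^3 b) = trace(a) trace(a b^2 a b a) - trace(a b^2 a b) = x^2*y*z^2 - x^3*z - x*y^2*z - y*z^2 + 2*x*z + y
so trace(b a b a b a) = trace(b a b a) trace(b a) - trace(a b) = z^3 - 3*z
so trace(a b a b a b a) = trace(a) trace(b a b a b a) - trace(b a b a b) = x*z^3 - y*z^2 - 2*x*z + y
trace(b a b a^3 b a) = trace(a) trace(a b a b a b a) - trace(a b a b a b) = x^2*z^3 - x*y*z^2 - 2*x^2*z - z^3 + x*y + 3*z
so trace(a b a^-1 b a b a^2) = trace(b a b a^3 b) trace(a) - trace(b a b a^3 b a) = x^3*y*z^2 - x^4*z - x^2*y^2*z - x^2*z^3 + 4*x^2*z + z^3 - 3*z

x^3*y*z^2 - x^4*z - x^2*y^2*z - x^2*z^3 + 4*x^2*z + z^3 - 3*z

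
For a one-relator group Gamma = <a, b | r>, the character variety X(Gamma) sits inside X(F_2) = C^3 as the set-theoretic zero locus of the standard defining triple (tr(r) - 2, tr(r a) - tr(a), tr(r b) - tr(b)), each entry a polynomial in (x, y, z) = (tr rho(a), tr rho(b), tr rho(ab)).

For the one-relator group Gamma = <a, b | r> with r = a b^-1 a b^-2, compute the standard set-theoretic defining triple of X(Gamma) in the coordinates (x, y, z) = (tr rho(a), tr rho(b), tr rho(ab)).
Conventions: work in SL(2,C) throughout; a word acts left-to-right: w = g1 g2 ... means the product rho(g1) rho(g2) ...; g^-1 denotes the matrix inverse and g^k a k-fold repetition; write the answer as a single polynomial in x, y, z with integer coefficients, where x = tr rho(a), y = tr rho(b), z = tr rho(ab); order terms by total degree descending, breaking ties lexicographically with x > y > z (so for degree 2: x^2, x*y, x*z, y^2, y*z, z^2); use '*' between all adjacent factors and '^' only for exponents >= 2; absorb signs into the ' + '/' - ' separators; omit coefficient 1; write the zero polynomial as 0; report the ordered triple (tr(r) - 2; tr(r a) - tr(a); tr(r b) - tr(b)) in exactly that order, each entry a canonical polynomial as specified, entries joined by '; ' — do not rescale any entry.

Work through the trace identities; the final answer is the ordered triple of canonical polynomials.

tr(a^2) = tr(a) * tr(a) - tr(1) = x^2 - 2
tr(a^2 b) = tr(a) * tr(b a) - tr(b) = x*z - y
tr(a^2 b^-1) = tr(a^2) * tr(b) - tr(a^2 b) = x^2*y - x*z - y
tr(a b^-2 a) = tr(a^2 b^-1) * tr(b) - tr(a^2) = x^2*y^2 - x*y*z - x^2 - y^2 + 2
tr(a b a b) = tr(b a) * tr(b a) - tr(1) = z^2 - 2
tr(b^-1 a b a) = tr(a b a) * tr(b) - tr(a b a b) = x*y*z - y^2 - z^2 + 2
tr(a b^-2 a b) = tr(b^-1 a b a) * tr(b) - tr(b^-1 a b a b) = x*y^2*z - y^3 - y*z^2 - x*z + 3*y
tr(a b^-1 a b^-2) = tr(a b^-2 a) * tr(b) - tr(a b^-2 a b) = x^2*y^3 - 2*x*y^2*z - x^2*y + y*z^2 + x*z - y
tr(a^3) = tr(a) * tr(a^2) - tr(a) = x^3 - 3*x
tr(a^3 b) = tr(a) * tr(a b a) - tr(a b) = x^2*z - x*y - z
tr(a^2 b^-1 a) = tr(a^3) * tr(b) - tr(a^3 b) = x^3*y - x^2*z - 2*x*y + z
tr(b a b) = tr(b) * tr(a b) - tr(a) = y*z - x
tr(a b a^2 b) = tr(a) * tr(b a b a) - tr(b a b) = x*z^2 - y*z - x
tr(a^2 b^-1 a b) = tr(a b a^2) * tr(b) - tr(a b a^2 b) = x^2*y*z - x*y^2 - x*z^2 + x
tr(a^2 b^-1 a b^-1) = tr(a^2 b^-1 a) * tr(b) - tr(a^2 b^-1 a b) = x^3*y^2 - 2*x^2*y*z - x*y^2 + x*z^2 + y*z - x
tr(a b^-1 a b^-2 a) = tr(a^2 b^-1 a b^-1) * tr(b) - tr(a^2 b^-1 a) = x^3*y^3 - 2*x^2*y^2*z - x^3*y - x*y^3 + x*y*z^2 + x^2*z + y^2*z + x*y - z
tr(a b^-1 a b^-1) = tr(a b^-1 a) * tr(b) - tr(a b^-1 a b) = x^2*y^2 - 2*x*y*z + z^2 - 2
assemble the triple (tr(r) - 2; tr(r a) - x; tr(r b) - y)

x^2*y^3 - 2*x*y^2*z - x^2*y + y*z^2 + x*z - y - 2; x^3*y^3 - 2*x^2*y^2*z - x^3*y - x*y^3 + x*y*z^2 + x^2*z + y^2*z + x*y - x - z; x^2*y^2 - 2*x*y*z + z^2 - y - 2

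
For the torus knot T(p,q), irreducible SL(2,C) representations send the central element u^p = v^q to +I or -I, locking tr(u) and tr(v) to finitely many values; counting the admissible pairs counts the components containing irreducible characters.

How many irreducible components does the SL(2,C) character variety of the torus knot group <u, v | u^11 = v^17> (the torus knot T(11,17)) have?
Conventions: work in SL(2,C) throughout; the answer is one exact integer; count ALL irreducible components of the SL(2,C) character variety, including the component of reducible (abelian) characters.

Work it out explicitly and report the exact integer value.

In the torus knot group T(11,17), u^11 = v^17 is central, so an irreducible representation sends it to +I or -I (Schur).
So on each irreducible component the traces are pinned: tr(u) = 2*cos(pi*alpha/11) with 1 <= alpha <= 10, tr(v) = 2*cos(pi*beta/17) with 1 <= beta <= 16.
u^11 = (-1)^alpha I and v^17 = (-1)^beta I must agree, so alpha and beta have equal parity.
count pairs: odd alpha (5 choices) x odd beta (8), plus even alpha (5) x even beta (8): 5*8 + 5*8 = 80.
That is 80 components of irreducible characters, and with the reducible (abelian) component the total is 81.

81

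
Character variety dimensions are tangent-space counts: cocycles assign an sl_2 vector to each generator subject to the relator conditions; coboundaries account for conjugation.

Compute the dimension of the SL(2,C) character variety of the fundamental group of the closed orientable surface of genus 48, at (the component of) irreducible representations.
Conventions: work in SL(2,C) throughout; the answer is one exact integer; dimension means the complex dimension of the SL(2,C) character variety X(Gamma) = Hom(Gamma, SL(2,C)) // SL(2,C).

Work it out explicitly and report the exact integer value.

Gamma = pi_1(Sigma_48) = < a_1, b_1, ..., a_48, b_48 | prod [a_i, b_i] > has 2g = 96 generators and 1 relator.
Unconstrained cocycle data is one sl_2 vector per generator (288 dimensions), cut by the relator condition d_2(z) = 0.
At an irreducible rho, H^2 = coker(d_2) vanishes (Poincare duality: H^2 is dual to H^0 = invariants = 0), so d_2 is surjective onto sl_2 and dim Z^1 = 288 - 3 = 285.
dim B^1 = 3 (coboundaries, injective at irreducible rho).
dim H^1 = 285 - 3 = 282 = dim X.

282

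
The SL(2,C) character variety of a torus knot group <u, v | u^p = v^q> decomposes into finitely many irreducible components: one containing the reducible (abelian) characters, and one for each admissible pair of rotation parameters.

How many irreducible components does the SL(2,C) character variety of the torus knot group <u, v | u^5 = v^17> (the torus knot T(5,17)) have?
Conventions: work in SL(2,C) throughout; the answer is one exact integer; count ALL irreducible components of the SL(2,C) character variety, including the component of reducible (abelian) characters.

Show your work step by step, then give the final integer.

For T(5,17): irreducibility forces the central element u^5 = v^17 to one of +I, -I.
This locks tr(u) to 2*cos(pi*alpha/5), alpha in 1..4, and tr(v) to 2*cos(pi*beta/17), beta in 1..16, on each component of irreducible characters.
Consistency of u^5 = (-1)^alpha I with v^17 = (-1)^beta I forces alpha = beta (mod 2).
Enumerate parity-matched pairs: 2*8 odd-odd plus 2*8 even-even gives 32.
Total: 32 irreducible-character components + 1 reducible (abelian) component = 33.

33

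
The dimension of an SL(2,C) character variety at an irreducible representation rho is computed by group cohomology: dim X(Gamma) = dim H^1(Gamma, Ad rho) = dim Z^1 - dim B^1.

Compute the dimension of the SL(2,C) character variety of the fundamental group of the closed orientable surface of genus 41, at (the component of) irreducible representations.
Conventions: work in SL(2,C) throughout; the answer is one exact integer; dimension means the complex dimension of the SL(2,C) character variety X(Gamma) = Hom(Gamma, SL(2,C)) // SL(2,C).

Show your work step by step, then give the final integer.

Gamma = pi_1(Sigma_41) = < a_1, b_1, ..., a_41, b_41 | prod [a_i, b_i] > has 2g = 82 generators and 1 relator.
A cocycle assigns one sl_2 vector per generator subject to the relator condition d_2(z) = 0: dim of the unconstrained space is 3*2g = 246.
H^2 = coker(d_2) is dual to H^0 = 0 at irreducible rho (Poincare duality), so d_2 is onto: dim Z^1 = 243.
As always at irreducible rho, dim B^1 = 3.
dim H^1 = 243 - 3 = 240 = dim X.

240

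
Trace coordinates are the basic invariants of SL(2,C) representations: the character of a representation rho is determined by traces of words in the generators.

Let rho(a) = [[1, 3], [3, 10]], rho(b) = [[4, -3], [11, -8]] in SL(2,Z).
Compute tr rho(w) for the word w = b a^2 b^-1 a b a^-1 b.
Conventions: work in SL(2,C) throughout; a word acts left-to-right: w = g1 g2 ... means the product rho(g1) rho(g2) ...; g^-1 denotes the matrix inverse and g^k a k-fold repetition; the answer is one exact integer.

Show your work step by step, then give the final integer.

rho(b) = [[4, -3], [11, -8]]
... * rho(a) = [[1, 3], [3, 10]]  ->  [[-5, -18], [-13, -47]]
... * rho(a) = [[1, 3], [3, 10]]  ->  [[-59, -195], [-154, -509]]
... * rho(b^-1) = [[-8, 3], [-11, 4]]  ->  [[2617, -957], [6831, -2498]]
... * rho(a) = [[1, 3], [3, 10]]  ->  [[-254, -1719], [-663, -4487]]
... * rho(b) = [[4, -3], [11, -8]]  ->  [[-19925, 14514], [-52009, 37885]]
... * rho(a^-1) = [[10, -3], [-3, 1]]  ->  [[-242792, 74289], [-633745, 193912]]
... * rho(b) = [[4, -3], [11, -8]]  ->  [[-153989, 134064], [-401948, 349939]]
tr = -153989 + 349939 = 195950

195950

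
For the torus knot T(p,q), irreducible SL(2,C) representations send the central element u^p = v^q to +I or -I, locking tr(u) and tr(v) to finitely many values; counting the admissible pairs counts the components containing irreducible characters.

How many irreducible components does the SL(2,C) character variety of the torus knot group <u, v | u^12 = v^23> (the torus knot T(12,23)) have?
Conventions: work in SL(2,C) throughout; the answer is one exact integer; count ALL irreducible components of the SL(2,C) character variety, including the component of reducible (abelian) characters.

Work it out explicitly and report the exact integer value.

122

For T(12,23): irreducibility forces the central element u^12 = v^23 to one of +I, -I.
This locks tr(u) to 2*cos(pi*alpha/12), alpha in 1..11, and tr(v) to 2*cos(pi*beta/23), beta in 1..22, on each component of irreducible characters.
The two central values (-1)^alpha I and (-1)^beta I must be the same matrix, so alpha and beta share a parity.
count pairs: odd alpha (6 choices) x odd beta (11), plus even alpha (5) x even beta (11): 6*11 + 5*11 = 121.
components with irreducible characters: 121; plus the single component of reducible (abelian) characters: total 122.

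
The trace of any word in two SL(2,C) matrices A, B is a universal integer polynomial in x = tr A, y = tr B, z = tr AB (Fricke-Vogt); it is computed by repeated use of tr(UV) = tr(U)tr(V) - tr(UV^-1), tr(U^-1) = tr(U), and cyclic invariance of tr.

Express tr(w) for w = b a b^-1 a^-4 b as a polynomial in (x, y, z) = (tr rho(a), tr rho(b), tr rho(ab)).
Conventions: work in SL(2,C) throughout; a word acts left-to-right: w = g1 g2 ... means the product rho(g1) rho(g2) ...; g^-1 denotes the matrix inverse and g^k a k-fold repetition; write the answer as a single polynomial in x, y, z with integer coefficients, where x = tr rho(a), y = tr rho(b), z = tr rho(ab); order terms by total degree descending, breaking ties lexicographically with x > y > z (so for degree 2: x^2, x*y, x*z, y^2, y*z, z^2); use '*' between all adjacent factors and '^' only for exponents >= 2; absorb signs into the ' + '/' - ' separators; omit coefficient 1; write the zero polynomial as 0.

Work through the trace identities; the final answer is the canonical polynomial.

-x^4*y^2*z + x^5*y + x^3*y^3 + x^3*y*z^2 + 2*x^2*y^2*z - 5*x^3*y - 2*x*y^3 - 2*x*y*z^2 - x^2*z + 6*x*y + z

tr(b^2) = tr(b) tr(b) - tr(1) = y^2 - 2
tr(b^2 a) = tr(b) tr(a b) - tr(a) = y*z - x
tr(b^2 a^-1) = tr(b^2) tr(a) - tr(b^2 a) = x*y^2 - y*z - x
tr(b^2 a^-2) = tr(b^2 a^-1) tr(a) - tr(b^2) = x^2*y^2 - x*y*z - x^2 - y^2 + 2
tr(a^-3 b^2) = tr(b^2 a^-2) tr(a) - tr(b^2 a^-1) = x^3*y^2 - x^2*y*z - x^3 - 2*x*y^2 + y*z + 3*x
tr(b^2 a b) = tr(b) tr(b a b) - tr(b a) = y^2*z - x*y - z
tr(a b a b) = tr(a b) tr(a b) - tr(1)   [split at repeated a] = z^2 - 2
tr(a b a) = tr(a) tr(b a) - tr(b) = x*z - y
tr(b^2 a b a) = tr(b) tr(a b a b) - tr(a b a) = y*z^2 - x*z - y
tr(a^-1 b^2 a b) = tr(b^2 a b) tr(a) - tr(b^2 a b a) = x*y^2*z - x^2*y - y*z^2 + y
tr(b^2 a b a^-2) = tr(a^-1 b^2 a b) tr(a) - tr(a^-1 b^2 a b a) = x^2*y^2*z - x^3*y - x*y*z^2 - y^2*z + 2*x*y + z
tr(a^-2 b^2 a b a^-1) = tr(b^2 a b a^-2) tr(a) - tr(b^2 a b a^-1) = x^3*y^2*z - x^4*y - x^2*y*z^2 - 2*x*y^2*z + 3*x^2*y + y*z^2 + x*z - y
tr(a^-4 b^2 a b) = tr(a^-2 b^2 a b a^-1) tr(a) - tr(a^-2 b^2 a b) = x^4*y^2*z - x^5*y - x^3*y*z^2 - 3*x^2*y^2*z + 4*x^3*y + 2*x*y*z^2 + x^2*z + y^2*z - 3*x*y - z
tr(b a b^-1 a^-4 b) = tr(a^-4 b^2 a) tr(b) - tr(a^-4 b^2 a b) = -x^4*y^2*z + x^5*y + x^3*y^3 + x^3*y*z^2 + 2*x^2*y^2*z - 5*x^3*y - 2*x*y^3 - 2*x*y*z^2 - x^2*z + 6*x*y + z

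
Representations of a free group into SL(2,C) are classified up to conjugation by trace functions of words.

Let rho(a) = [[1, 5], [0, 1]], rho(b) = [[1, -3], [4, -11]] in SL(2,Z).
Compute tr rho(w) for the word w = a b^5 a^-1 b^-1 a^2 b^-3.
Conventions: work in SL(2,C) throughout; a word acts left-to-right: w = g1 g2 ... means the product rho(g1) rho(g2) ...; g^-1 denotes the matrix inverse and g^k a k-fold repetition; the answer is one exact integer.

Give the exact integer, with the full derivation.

-19091567970

rho(a) = [[1, 5], [0, 1]]
... * rho(b) = [[1, -3], [4, -11]]  ->  [[21, -58], [4, -11]]
... * rho(b) = [[1, -3], [4, -11]]  ->  [[-211, 575], [-40, 109]]
... * rho(b) = [[1, -3], [4, -11]]  ->  [[2089, -5692], [396, -1079]]
... * rho(b) = [[1, -3], [4, -11]]  ->  [[-20679, 56345], [-3920, 10681]]
... * rho(b) = [[1, -3], [4, -11]]  ->  [[204701, -557758], [38804, -105731]]
... * rho(a^-1) = [[1, -5], [0, 1]]  ->  [[204701, -1581263], [38804, -299751]]
... * rho(b^-1) = [[-11, 3], [-4, 1]]  ->  [[4073341, -967160], [772160, -183339]]
... * rho(a) = [[1, 5], [0, 1]]  ->  [[4073341, 19399545], [772160, 3677461]]
... * rho(a) = [[1, 5], [0, 1]]  ->  [[4073341, 39766250], [772160, 7538261]]
... * rho(b^-1) = [[-11, 3], [-4, 1]]  ->  [[-203871751, 51986273], [-38646804, 9854741]]
... * rho(b^-1) = [[-11, 3], [-4, 1]]  ->  [[2034644169, -559628980], [385695880, -106085671]]
... * rho(b^-1) = [[-11, 3], [-4, 1]]  ->  [[-20142569939, 5544303527], [-3818311996, 1051001969]]
tr = -20142569939 + 1051001969 = -19091567970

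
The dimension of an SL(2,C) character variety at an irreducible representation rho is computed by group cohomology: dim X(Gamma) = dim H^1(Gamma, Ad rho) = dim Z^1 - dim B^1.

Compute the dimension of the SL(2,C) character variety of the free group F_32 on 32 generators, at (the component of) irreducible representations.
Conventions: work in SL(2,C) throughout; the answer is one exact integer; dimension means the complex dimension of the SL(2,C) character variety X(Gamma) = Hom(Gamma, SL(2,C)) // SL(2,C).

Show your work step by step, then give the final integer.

93

Gamma = F_32 has 32 generators and no relators.
Z^1(Gamma, Ad rho) = (sl_2)^32: a cocycle is a free choice of one sl_2 vector per generator, so dim Z^1 = 3*32 = 96.
At an irreducible rho the centralizer of the image in sl_2 is 0, so the coboundary map sl_2 -> Z^1 is injective: dim B^1 = 3.
Therefore dim X = 96 - 3 = 93.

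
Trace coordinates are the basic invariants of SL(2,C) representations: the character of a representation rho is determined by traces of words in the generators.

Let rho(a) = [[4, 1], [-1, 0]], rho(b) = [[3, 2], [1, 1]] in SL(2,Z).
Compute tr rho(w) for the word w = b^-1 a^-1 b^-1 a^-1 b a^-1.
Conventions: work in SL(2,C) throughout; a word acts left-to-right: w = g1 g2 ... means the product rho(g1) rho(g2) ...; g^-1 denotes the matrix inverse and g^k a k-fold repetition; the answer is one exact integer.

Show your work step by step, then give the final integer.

446

rho(b^-1) = [[1, -2], [-1, 3]]
... * rho(a^-1) = [[0, -1], [1, 4]]  ->  [[-2, -9], [3, 13]]
... * rho(b^-1) = [[1, -2], [-1, 3]]  ->  [[7, -23], [-10, 33]]
... * rho(a^-1) = [[0, -1], [1, 4]]  ->  [[-23, -99], [33, 142]]
... * rho(b) = [[3, 2], [1, 1]]  ->  [[-168, -145], [241, 208]]
... * rho(a^-1) = [[0, -1], [1, 4]]  ->  [[-145, -412], [208, 591]]
tr = -145 + 591 = 446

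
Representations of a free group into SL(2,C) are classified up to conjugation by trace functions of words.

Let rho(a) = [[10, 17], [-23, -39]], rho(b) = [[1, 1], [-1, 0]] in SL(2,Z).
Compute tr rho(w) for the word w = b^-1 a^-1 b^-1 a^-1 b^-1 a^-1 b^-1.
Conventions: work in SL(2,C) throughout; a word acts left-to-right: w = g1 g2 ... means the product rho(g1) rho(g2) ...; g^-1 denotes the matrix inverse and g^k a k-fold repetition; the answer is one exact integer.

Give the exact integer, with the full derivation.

rho(b^-1) = [[0, -1], [1, 1]]
... * rho(a^-1) = [[-39, -17], [23, 10]]  ->  [[-23, -10], [-16, -7]]
... * rho(b^-1) = [[0, -1], [1, 1]]  ->  [[-10, 13], [-7, 9]]
... * rho(a^-1) = [[-39, -17], [23, 10]]  ->  [[689, 300], [480, 209]]
... * rho(b^-1) = [[0, -1], [1, 1]]  ->  [[300, -389], [209, -271]]
... * rho(a^-1) = [[-39, -17], [23, 10]]  ->  [[-20647, -8990], [-14384, -6263]]
... * rho(b^-1) = [[0, -1], [1, 1]]  ->  [[-8990, 11657], [-6263, 8121]]
tr = -8990 + 8121 = -869

-869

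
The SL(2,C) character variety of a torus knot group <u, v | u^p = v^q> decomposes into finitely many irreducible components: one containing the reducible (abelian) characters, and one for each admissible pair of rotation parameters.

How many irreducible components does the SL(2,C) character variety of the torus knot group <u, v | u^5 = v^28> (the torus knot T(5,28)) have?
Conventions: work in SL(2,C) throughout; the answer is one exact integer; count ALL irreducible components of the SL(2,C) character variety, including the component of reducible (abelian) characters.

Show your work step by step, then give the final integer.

In the torus knot group T(5,28), u^5 = v^28 is central, so an irreducible representation sends it to +I or -I (Schur).
On an irreducible component, tr(u) is locked at 2*cos(pi*alpha/5) for some alpha in 1..4, and tr(v) at 2*cos(pi*beta/28) for some beta in 1..27.
Consistency of u^5 = (-1)^alpha I with v^28 = (-1)^beta I forces alpha = beta (mod 2).
count pairs: odd alpha (2 choices) x odd beta (14), plus even alpha (2) x even beta (13): 2*14 + 2*13 = 54.
That is 54 components of irreducible characters, and with the reducible (abelian) component the total is 55.

55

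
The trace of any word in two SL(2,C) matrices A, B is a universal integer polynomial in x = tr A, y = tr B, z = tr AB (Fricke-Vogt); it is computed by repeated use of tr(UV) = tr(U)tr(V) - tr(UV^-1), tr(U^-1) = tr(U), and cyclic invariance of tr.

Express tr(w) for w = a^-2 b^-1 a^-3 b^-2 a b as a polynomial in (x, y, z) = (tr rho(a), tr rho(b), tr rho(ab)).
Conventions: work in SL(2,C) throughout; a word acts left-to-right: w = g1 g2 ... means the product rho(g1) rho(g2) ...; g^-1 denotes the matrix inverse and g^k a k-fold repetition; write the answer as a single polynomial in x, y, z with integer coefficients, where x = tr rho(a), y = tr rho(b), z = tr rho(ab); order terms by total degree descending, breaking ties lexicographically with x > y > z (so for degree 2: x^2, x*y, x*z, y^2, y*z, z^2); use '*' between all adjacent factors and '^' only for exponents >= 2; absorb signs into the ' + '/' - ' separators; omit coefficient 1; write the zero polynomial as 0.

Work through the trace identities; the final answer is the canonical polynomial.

-x^4*y^2*z^2 + x^5*y*z + 2*x^3*y^3*z + x^3*y*z^3 - x^4*y^2 - x^2*y^4 - 5*x^3*y*z - x*y^3*z - x*y*z^3 + 4*x^2*y^2 + x^2*z^2 + 2*x*y*z + y^2 - 2

trace(b a^-1) = trace(b)*trace(a) - trace(b a) = x*y - z
trace(b a^-2) = trace(b a^-1)*trace(a) - trace(b) = x^2*y - x*z - y
so trace(b a b) = trace(b)*trace(a b) - trace(a) = y*z - x
trace(b a b a) = trace(b a)*trace(b a) - trace(1)   [split at repeated b] = z^2 - 2
trace(a^-1 b a b) = trace(b a b)*trace(a) - trace(b a b a) = x*y*z - x^2 - z^2 + 2
reduce: trace(b a b a^-2) = trace(a^-1 b a b)*trace(a) - trace(a^-1 b a b a) = x^2*y*z - x^3 - x*z^2 - y*z + 3*x
trace(a b a^-3 b) = trace(b a b a^-2)*trace(a) - trace(b a b a^-1) = x^3*y*z - x^4 - x^2*z^2 - 2*x*y*z + 4*x^2 + z^2 - 2
so trace(b^-1 a b a^-3) = trace(a b a^-3)*trace(b) - trace(a b a^-3 b) = -x^3*y*z + x^4 + x^2*y^2 + x^2*z^2 + x*y*z - 4*x^2 - y^2 - z^2 + 2
trace(b^-1 a b a^-2) = trace(a b a^-2)*trace(b) - trace(a b a^-2 b) = -x^2*y*z + x^3 + x*y^2 + x*z^2 - 3*x
reduce: trace(a^-3 b^-1 a b a^-1) = trace(b^-1 a b a^-3)*trace(a) - trace(b^-1 a b a^-2) = -x^4*y*z + x^5 + x^3*y^2 + x^3*z^2 + 2*x^2*y*z - 5*x^3 - 2*x*y^2 - 2*x*z^2 + 5*x
so trace(b^2) = trace(b)*trace(b) - trace(1) = y^2 - 2
trace(b a^-1 b) = trace(b^2)*trace(a) - trace(b^2 a) = x*y^2 - y*z - x
so trace(b a^-1 b a^-1) = trace(b a^-1 b)*trace(a) - trace(b a^-1 b a) = x^2*y^2 - 2*x*y*z + z^2 - 2
trace(b a^-1 b a^-2) = trace(b a^-1 b a^-1)*trace(a) - trace(b a^-1 b) = x^3*y^2 - 2*x^2*y*z - x*y^2 + x*z^2 + y*z - x
trace(b a b^2) = trace(b)*trace(a b^2) - trace(a b) = y^2*z - x*y - z
trace(a b a) = trace(a)*trace(b a) - trace(b) = x*z - y
trace(b a b^2 a) = trace(b)*trace(a b a b) - trace(a b a) = y*z^2 - x*z - y
reduce: trace(b a b^2 a^-1) = trace(b a b^2)*trace(a) - trace(b a b^2 a) = x*y^2*z - x^2*y - y*z^2 + y
trace(a^-1 b a b^2 a^-1) = trace(b a b^2 a^-1)*trace(a) - trace(b a b^2) = x^2*y^2*z - x^3*y - x*y*z^2 - y^2*z + 2*x*y + z
so trace(b a^-3 b a b) = trace(a^-1 b a b^2 a^-1)*trace(a) - trace(a^-1 b a b^2) = x^3*y^2*z - x^4*y - x^2*y*z^2 - 2*x*y^2*z + 3*x^2*y + y*z^2 + x*z - y
trace(b a b a b a) = trace(b a)*trace(b a b a) - trace(b^-1 a^-1)   [split at repeated b] = z^3 - 3*z
reduce: trace(a^-1 b a b a b) = trace(b a b a b)*trace(a) - trace(b a b a b a) = x*y*z^2 - x^2*z - z^3 - x*y + 3*z
trace(a^-1 b a b a b a^-1) = trace(a^-1 b a b a b)*trace(a) - trace(a^-1 b a b a b a) = x^2*y*z^2 - x^3*z - x*z^3 - x^2*y - y*z^2 + 4*x*z + y
reduce: trace(b a^-3 b a b a) = trace(a^-1 b a b a b a^-1)*trace(a) - trace(a^-1 b a b a b) = x^3*y*z^2 - x^4*z - x^2*z^3 - x^3*y - 2*x*y*z^2 + 5*x^2*z + z^3 + 2*x*y - 3*z
trace(a b a^-1 b a^-3 b) = trace(b a^-3 b a b)*trace(a) - trace(b a^-3 b a b a) = x^4*y^2*z - x^5*y - 2*x^3*y*z^2 + x^4*z - 2*x^2*y^2*z + x^2*z^3 + 4*x^3*y + 3*x*y*z^2 - 4*x^2*z - z^3 - 3*x*y + 3*z
reduce: trace(a^-3 b^-1 a b a^-1 b) = trace(a b a^-1 b a^-3)*trace(b) - trace(a b a^-1 b a^-3 b) = -x^4*y^2*z + x^5*y + x^3*y^3 + 2*x^3*y*z^2 - x^4*z - x^2*z^3 - 4*x^3*y - x*y^3 - 2*x*y*z^2 + 4*x^2*z + y^2*z + z^3 + 2*x*y - 3*z
trace(b^-1 a^-3 b^-1 a b a^-1) = trace(a^-3 b^-1 a b a^-1)*trace(b) - trace(a^-3 b^-1 a b a^-1 b) = -x^3*y*z^2 + x^4*z + 2*x^2*y^2*z + x^2*z^3 - x^3*y - x*y^3 - 4*x^2*z - y^2*z - z^3 + 3*x*y + 3*z
trace(b^-1 a b a^-2 b^-1 a^-3) = trace(b^-1 a^-3 b^-1 a b a^-1)*trace(a) - trace(b^-1 a^-3 b^-1 a b) = -x^4*y*z^2 + x^5*z + 2*x^3*y^2*z + x^3*z^3 - x^4*y - x^2*y^3 - 4*x^3*z - x*y^2*z - x*z^3 + 3*x^2*y + 2*x*z + y
reduce: trace(a^-2 b a^-1) = trace(a^-1 b a^-1)*trace(a) - trace(a^-1 b) = x^3*y - x^2*z - 2*x*y + z
reduce: trace(a^-2 b a^-2) = trace(a^-2 b a^-1)*trace(a) - trace(a^-2 b) = x^4*y - x^3*z - 3*x^2*y + 2*x*z + y
trace(b a^-2 b) = trace(b^2 a^-1)*trace(a) - trace(b^2) = x^2*y^2 - x*y*z - x^2 - y^2 + 2
trace(a^-2 b a^-2 b) = trace(b a^-2 b a^-1)*trace(a) - trace(b a^-2 b) = x^4*y^2 - 2*x^3*y*z - 2*x^2*y^2 + x^2*z^2 + 2*x*y*z + y^2 - 2
trace(b a^-2 b^-1 a^-2) = trace(a^-2 b a^-2)*trace(b) - trace(a^-2 b a^-2 b) = x^3*y*z - x^2*y^2 - x^2*z^2 + 2
trace(a^-2 b^-1 a^-3 b^-2 a b) = trace(b^-1 a b a^-2 b^-1 a^-3)*trace(b) - trace(b^-1 a b a^-2 b^-1 a^-3 b) = -x^4*y^2*z^2 + x^5*y*z + 2*x^3*y^3*z + x^3*y*z^3 - x^4*y^2 - x^2*y^4 - 5*x^3*y*z - x*y^3*z - x*y*z^3 + 4*x^2*y^2 + x^2*z^2 + 2*x*y*z + y^2 - 2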